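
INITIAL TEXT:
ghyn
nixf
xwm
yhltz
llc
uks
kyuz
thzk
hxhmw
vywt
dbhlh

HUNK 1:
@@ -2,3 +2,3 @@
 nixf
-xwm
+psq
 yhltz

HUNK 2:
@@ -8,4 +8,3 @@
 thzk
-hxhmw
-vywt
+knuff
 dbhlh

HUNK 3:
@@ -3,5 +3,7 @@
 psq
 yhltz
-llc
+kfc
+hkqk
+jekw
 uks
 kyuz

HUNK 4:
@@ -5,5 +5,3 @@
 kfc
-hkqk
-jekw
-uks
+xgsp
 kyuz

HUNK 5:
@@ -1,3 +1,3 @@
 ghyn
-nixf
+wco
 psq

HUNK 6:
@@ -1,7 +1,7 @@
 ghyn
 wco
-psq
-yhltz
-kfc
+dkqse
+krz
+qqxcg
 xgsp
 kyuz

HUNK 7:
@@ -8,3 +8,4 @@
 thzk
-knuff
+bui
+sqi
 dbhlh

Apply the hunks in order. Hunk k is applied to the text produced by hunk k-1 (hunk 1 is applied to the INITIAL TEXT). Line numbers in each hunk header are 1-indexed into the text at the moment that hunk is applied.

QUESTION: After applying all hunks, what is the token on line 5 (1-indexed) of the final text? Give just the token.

Answer: qqxcg

Derivation:
Hunk 1: at line 2 remove [xwm] add [psq] -> 11 lines: ghyn nixf psq yhltz llc uks kyuz thzk hxhmw vywt dbhlh
Hunk 2: at line 8 remove [hxhmw,vywt] add [knuff] -> 10 lines: ghyn nixf psq yhltz llc uks kyuz thzk knuff dbhlh
Hunk 3: at line 3 remove [llc] add [kfc,hkqk,jekw] -> 12 lines: ghyn nixf psq yhltz kfc hkqk jekw uks kyuz thzk knuff dbhlh
Hunk 4: at line 5 remove [hkqk,jekw,uks] add [xgsp] -> 10 lines: ghyn nixf psq yhltz kfc xgsp kyuz thzk knuff dbhlh
Hunk 5: at line 1 remove [nixf] add [wco] -> 10 lines: ghyn wco psq yhltz kfc xgsp kyuz thzk knuff dbhlh
Hunk 6: at line 1 remove [psq,yhltz,kfc] add [dkqse,krz,qqxcg] -> 10 lines: ghyn wco dkqse krz qqxcg xgsp kyuz thzk knuff dbhlh
Hunk 7: at line 8 remove [knuff] add [bui,sqi] -> 11 lines: ghyn wco dkqse krz qqxcg xgsp kyuz thzk bui sqi dbhlh
Final line 5: qqxcg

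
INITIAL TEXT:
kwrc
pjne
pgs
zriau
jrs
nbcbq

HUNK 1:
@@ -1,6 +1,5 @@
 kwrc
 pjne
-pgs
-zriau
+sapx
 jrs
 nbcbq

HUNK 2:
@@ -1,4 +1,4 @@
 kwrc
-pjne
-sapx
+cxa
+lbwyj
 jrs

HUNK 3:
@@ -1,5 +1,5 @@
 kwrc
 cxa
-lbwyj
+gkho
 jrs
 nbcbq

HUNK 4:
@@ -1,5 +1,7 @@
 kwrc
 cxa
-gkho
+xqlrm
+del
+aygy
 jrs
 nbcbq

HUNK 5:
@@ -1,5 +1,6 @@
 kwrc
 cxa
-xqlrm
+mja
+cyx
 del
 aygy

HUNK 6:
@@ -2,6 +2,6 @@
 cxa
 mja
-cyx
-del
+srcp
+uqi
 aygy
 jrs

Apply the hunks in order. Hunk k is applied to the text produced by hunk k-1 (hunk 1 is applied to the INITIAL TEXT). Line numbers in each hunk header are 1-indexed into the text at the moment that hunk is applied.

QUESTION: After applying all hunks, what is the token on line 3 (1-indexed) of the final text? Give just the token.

Answer: mja

Derivation:
Hunk 1: at line 1 remove [pgs,zriau] add [sapx] -> 5 lines: kwrc pjne sapx jrs nbcbq
Hunk 2: at line 1 remove [pjne,sapx] add [cxa,lbwyj] -> 5 lines: kwrc cxa lbwyj jrs nbcbq
Hunk 3: at line 1 remove [lbwyj] add [gkho] -> 5 lines: kwrc cxa gkho jrs nbcbq
Hunk 4: at line 1 remove [gkho] add [xqlrm,del,aygy] -> 7 lines: kwrc cxa xqlrm del aygy jrs nbcbq
Hunk 5: at line 1 remove [xqlrm] add [mja,cyx] -> 8 lines: kwrc cxa mja cyx del aygy jrs nbcbq
Hunk 6: at line 2 remove [cyx,del] add [srcp,uqi] -> 8 lines: kwrc cxa mja srcp uqi aygy jrs nbcbq
Final line 3: mja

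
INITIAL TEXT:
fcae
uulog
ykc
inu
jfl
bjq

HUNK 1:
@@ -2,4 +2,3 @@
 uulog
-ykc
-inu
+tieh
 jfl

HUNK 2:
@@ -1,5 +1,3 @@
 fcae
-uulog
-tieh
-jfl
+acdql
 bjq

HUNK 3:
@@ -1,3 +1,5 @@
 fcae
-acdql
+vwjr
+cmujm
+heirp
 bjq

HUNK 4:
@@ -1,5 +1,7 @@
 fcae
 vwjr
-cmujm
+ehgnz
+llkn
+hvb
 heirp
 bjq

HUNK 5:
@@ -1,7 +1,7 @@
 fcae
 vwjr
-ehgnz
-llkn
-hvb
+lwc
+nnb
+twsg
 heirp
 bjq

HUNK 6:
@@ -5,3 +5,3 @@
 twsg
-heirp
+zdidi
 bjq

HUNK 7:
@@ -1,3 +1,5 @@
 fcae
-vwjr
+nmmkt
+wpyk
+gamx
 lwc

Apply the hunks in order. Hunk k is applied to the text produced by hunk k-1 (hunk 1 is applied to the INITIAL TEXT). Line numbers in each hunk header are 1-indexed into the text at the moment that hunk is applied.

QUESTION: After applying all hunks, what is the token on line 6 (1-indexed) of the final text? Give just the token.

Answer: nnb

Derivation:
Hunk 1: at line 2 remove [ykc,inu] add [tieh] -> 5 lines: fcae uulog tieh jfl bjq
Hunk 2: at line 1 remove [uulog,tieh,jfl] add [acdql] -> 3 lines: fcae acdql bjq
Hunk 3: at line 1 remove [acdql] add [vwjr,cmujm,heirp] -> 5 lines: fcae vwjr cmujm heirp bjq
Hunk 4: at line 1 remove [cmujm] add [ehgnz,llkn,hvb] -> 7 lines: fcae vwjr ehgnz llkn hvb heirp bjq
Hunk 5: at line 1 remove [ehgnz,llkn,hvb] add [lwc,nnb,twsg] -> 7 lines: fcae vwjr lwc nnb twsg heirp bjq
Hunk 6: at line 5 remove [heirp] add [zdidi] -> 7 lines: fcae vwjr lwc nnb twsg zdidi bjq
Hunk 7: at line 1 remove [vwjr] add [nmmkt,wpyk,gamx] -> 9 lines: fcae nmmkt wpyk gamx lwc nnb twsg zdidi bjq
Final line 6: nnb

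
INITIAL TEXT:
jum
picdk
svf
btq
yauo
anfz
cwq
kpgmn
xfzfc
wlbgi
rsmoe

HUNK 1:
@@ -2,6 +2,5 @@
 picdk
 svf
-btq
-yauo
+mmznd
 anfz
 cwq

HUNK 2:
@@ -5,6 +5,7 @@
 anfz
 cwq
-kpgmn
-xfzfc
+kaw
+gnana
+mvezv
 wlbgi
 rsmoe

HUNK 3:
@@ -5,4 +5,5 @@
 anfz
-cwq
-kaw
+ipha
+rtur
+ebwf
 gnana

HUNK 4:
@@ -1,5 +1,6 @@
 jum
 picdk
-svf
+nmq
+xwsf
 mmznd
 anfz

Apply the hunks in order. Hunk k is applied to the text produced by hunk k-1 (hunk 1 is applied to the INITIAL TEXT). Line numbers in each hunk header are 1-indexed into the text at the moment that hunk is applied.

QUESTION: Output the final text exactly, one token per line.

Hunk 1: at line 2 remove [btq,yauo] add [mmznd] -> 10 lines: jum picdk svf mmznd anfz cwq kpgmn xfzfc wlbgi rsmoe
Hunk 2: at line 5 remove [kpgmn,xfzfc] add [kaw,gnana,mvezv] -> 11 lines: jum picdk svf mmznd anfz cwq kaw gnana mvezv wlbgi rsmoe
Hunk 3: at line 5 remove [cwq,kaw] add [ipha,rtur,ebwf] -> 12 lines: jum picdk svf mmznd anfz ipha rtur ebwf gnana mvezv wlbgi rsmoe
Hunk 4: at line 1 remove [svf] add [nmq,xwsf] -> 13 lines: jum picdk nmq xwsf mmznd anfz ipha rtur ebwf gnana mvezv wlbgi rsmoe

Answer: jum
picdk
nmq
xwsf
mmznd
anfz
ipha
rtur
ebwf
gnana
mvezv
wlbgi
rsmoe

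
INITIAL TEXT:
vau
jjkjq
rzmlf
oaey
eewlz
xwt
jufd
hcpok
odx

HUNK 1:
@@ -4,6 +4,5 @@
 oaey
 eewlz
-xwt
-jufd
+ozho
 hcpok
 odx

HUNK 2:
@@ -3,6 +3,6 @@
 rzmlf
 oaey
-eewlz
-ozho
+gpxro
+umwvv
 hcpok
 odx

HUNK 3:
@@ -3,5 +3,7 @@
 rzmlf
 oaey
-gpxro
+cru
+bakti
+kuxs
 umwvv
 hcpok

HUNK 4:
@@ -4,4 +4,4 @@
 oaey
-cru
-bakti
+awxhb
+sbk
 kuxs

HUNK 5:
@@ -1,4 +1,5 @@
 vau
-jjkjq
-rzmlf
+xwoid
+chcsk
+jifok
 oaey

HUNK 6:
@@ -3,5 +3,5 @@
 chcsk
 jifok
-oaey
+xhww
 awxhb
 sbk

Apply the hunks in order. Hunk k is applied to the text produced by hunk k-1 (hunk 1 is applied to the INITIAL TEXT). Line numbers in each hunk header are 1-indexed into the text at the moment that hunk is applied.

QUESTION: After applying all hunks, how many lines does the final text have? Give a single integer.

Answer: 11

Derivation:
Hunk 1: at line 4 remove [xwt,jufd] add [ozho] -> 8 lines: vau jjkjq rzmlf oaey eewlz ozho hcpok odx
Hunk 2: at line 3 remove [eewlz,ozho] add [gpxro,umwvv] -> 8 lines: vau jjkjq rzmlf oaey gpxro umwvv hcpok odx
Hunk 3: at line 3 remove [gpxro] add [cru,bakti,kuxs] -> 10 lines: vau jjkjq rzmlf oaey cru bakti kuxs umwvv hcpok odx
Hunk 4: at line 4 remove [cru,bakti] add [awxhb,sbk] -> 10 lines: vau jjkjq rzmlf oaey awxhb sbk kuxs umwvv hcpok odx
Hunk 5: at line 1 remove [jjkjq,rzmlf] add [xwoid,chcsk,jifok] -> 11 lines: vau xwoid chcsk jifok oaey awxhb sbk kuxs umwvv hcpok odx
Hunk 6: at line 3 remove [oaey] add [xhww] -> 11 lines: vau xwoid chcsk jifok xhww awxhb sbk kuxs umwvv hcpok odx
Final line count: 11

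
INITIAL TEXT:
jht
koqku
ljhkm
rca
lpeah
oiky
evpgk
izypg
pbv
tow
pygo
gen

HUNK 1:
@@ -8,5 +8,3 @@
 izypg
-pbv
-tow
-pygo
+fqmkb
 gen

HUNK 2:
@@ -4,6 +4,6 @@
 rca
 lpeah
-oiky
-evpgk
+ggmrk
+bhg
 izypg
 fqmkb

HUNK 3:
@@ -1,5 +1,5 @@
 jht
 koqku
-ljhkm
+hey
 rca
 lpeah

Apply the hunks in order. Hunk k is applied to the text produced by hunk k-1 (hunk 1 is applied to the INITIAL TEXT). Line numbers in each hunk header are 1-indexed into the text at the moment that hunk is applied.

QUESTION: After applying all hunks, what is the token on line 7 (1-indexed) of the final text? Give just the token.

Hunk 1: at line 8 remove [pbv,tow,pygo] add [fqmkb] -> 10 lines: jht koqku ljhkm rca lpeah oiky evpgk izypg fqmkb gen
Hunk 2: at line 4 remove [oiky,evpgk] add [ggmrk,bhg] -> 10 lines: jht koqku ljhkm rca lpeah ggmrk bhg izypg fqmkb gen
Hunk 3: at line 1 remove [ljhkm] add [hey] -> 10 lines: jht koqku hey rca lpeah ggmrk bhg izypg fqmkb gen
Final line 7: bhg

Answer: bhg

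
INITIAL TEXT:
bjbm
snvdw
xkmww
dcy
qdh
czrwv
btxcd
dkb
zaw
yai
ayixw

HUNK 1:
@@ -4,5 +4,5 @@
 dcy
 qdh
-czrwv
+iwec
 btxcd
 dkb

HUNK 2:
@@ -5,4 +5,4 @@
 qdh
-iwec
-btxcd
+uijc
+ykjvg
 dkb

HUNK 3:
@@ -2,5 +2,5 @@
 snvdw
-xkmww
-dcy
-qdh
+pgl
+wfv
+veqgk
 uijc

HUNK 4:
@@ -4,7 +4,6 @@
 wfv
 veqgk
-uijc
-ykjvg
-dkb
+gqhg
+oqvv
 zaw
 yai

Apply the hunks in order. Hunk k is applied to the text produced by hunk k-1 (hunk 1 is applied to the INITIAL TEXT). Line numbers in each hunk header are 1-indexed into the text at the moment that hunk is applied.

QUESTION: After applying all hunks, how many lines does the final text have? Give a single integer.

Hunk 1: at line 4 remove [czrwv] add [iwec] -> 11 lines: bjbm snvdw xkmww dcy qdh iwec btxcd dkb zaw yai ayixw
Hunk 2: at line 5 remove [iwec,btxcd] add [uijc,ykjvg] -> 11 lines: bjbm snvdw xkmww dcy qdh uijc ykjvg dkb zaw yai ayixw
Hunk 3: at line 2 remove [xkmww,dcy,qdh] add [pgl,wfv,veqgk] -> 11 lines: bjbm snvdw pgl wfv veqgk uijc ykjvg dkb zaw yai ayixw
Hunk 4: at line 4 remove [uijc,ykjvg,dkb] add [gqhg,oqvv] -> 10 lines: bjbm snvdw pgl wfv veqgk gqhg oqvv zaw yai ayixw
Final line count: 10

Answer: 10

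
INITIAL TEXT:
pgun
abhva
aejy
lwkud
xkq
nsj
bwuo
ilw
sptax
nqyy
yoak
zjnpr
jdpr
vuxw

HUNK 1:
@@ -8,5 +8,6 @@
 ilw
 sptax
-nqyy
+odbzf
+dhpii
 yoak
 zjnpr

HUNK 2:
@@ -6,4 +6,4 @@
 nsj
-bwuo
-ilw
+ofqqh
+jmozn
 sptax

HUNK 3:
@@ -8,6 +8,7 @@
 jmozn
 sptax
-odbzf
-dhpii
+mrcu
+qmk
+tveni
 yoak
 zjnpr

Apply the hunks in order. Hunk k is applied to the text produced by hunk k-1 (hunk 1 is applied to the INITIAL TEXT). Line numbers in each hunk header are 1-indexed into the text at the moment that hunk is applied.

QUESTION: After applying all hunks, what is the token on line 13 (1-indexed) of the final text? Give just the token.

Answer: yoak

Derivation:
Hunk 1: at line 8 remove [nqyy] add [odbzf,dhpii] -> 15 lines: pgun abhva aejy lwkud xkq nsj bwuo ilw sptax odbzf dhpii yoak zjnpr jdpr vuxw
Hunk 2: at line 6 remove [bwuo,ilw] add [ofqqh,jmozn] -> 15 lines: pgun abhva aejy lwkud xkq nsj ofqqh jmozn sptax odbzf dhpii yoak zjnpr jdpr vuxw
Hunk 3: at line 8 remove [odbzf,dhpii] add [mrcu,qmk,tveni] -> 16 lines: pgun abhva aejy lwkud xkq nsj ofqqh jmozn sptax mrcu qmk tveni yoak zjnpr jdpr vuxw
Final line 13: yoak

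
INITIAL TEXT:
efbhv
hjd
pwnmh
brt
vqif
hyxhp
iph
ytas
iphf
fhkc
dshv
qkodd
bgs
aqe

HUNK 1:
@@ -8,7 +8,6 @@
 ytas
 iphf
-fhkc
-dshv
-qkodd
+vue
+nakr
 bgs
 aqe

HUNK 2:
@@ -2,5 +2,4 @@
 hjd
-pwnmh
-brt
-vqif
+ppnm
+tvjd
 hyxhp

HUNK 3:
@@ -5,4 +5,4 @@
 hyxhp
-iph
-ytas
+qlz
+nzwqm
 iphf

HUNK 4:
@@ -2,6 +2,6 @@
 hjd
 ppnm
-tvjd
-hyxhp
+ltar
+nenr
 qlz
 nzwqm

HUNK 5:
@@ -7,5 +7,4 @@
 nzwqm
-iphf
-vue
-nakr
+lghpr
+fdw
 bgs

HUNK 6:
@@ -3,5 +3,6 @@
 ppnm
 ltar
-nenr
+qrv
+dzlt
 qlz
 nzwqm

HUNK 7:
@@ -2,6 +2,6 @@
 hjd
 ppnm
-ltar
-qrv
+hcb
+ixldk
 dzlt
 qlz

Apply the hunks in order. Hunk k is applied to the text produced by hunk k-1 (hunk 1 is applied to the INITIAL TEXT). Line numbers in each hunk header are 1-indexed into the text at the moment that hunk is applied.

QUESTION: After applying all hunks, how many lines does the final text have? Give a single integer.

Hunk 1: at line 8 remove [fhkc,dshv,qkodd] add [vue,nakr] -> 13 lines: efbhv hjd pwnmh brt vqif hyxhp iph ytas iphf vue nakr bgs aqe
Hunk 2: at line 2 remove [pwnmh,brt,vqif] add [ppnm,tvjd] -> 12 lines: efbhv hjd ppnm tvjd hyxhp iph ytas iphf vue nakr bgs aqe
Hunk 3: at line 5 remove [iph,ytas] add [qlz,nzwqm] -> 12 lines: efbhv hjd ppnm tvjd hyxhp qlz nzwqm iphf vue nakr bgs aqe
Hunk 4: at line 2 remove [tvjd,hyxhp] add [ltar,nenr] -> 12 lines: efbhv hjd ppnm ltar nenr qlz nzwqm iphf vue nakr bgs aqe
Hunk 5: at line 7 remove [iphf,vue,nakr] add [lghpr,fdw] -> 11 lines: efbhv hjd ppnm ltar nenr qlz nzwqm lghpr fdw bgs aqe
Hunk 6: at line 3 remove [nenr] add [qrv,dzlt] -> 12 lines: efbhv hjd ppnm ltar qrv dzlt qlz nzwqm lghpr fdw bgs aqe
Hunk 7: at line 2 remove [ltar,qrv] add [hcb,ixldk] -> 12 lines: efbhv hjd ppnm hcb ixldk dzlt qlz nzwqm lghpr fdw bgs aqe
Final line count: 12

Answer: 12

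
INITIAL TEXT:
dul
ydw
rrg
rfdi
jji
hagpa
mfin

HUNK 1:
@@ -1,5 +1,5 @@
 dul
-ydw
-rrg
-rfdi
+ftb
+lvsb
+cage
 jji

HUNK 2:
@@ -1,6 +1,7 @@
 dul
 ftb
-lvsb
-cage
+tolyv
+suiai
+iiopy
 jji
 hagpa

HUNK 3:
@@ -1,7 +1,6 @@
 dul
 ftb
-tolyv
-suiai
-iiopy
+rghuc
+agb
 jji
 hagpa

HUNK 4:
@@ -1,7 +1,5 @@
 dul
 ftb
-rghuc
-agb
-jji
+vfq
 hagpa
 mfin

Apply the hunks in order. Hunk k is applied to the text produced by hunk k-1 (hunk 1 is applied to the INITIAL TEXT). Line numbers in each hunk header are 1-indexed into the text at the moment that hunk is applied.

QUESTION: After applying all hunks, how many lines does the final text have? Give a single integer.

Hunk 1: at line 1 remove [ydw,rrg,rfdi] add [ftb,lvsb,cage] -> 7 lines: dul ftb lvsb cage jji hagpa mfin
Hunk 2: at line 1 remove [lvsb,cage] add [tolyv,suiai,iiopy] -> 8 lines: dul ftb tolyv suiai iiopy jji hagpa mfin
Hunk 3: at line 1 remove [tolyv,suiai,iiopy] add [rghuc,agb] -> 7 lines: dul ftb rghuc agb jji hagpa mfin
Hunk 4: at line 1 remove [rghuc,agb,jji] add [vfq] -> 5 lines: dul ftb vfq hagpa mfin
Final line count: 5

Answer: 5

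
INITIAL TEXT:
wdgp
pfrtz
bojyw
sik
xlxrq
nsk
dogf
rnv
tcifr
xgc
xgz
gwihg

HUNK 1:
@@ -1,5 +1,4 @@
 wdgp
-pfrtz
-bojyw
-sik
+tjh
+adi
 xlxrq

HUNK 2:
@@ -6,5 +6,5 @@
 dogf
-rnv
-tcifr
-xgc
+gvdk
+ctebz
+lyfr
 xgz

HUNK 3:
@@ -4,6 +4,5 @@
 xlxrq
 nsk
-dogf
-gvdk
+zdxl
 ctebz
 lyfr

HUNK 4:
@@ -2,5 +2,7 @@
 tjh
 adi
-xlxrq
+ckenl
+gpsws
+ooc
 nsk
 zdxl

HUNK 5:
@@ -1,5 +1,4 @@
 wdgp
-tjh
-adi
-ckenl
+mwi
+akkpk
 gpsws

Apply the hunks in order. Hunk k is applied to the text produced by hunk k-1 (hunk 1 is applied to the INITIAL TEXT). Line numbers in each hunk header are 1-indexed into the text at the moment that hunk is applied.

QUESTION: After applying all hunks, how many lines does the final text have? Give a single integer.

Answer: 11

Derivation:
Hunk 1: at line 1 remove [pfrtz,bojyw,sik] add [tjh,adi] -> 11 lines: wdgp tjh adi xlxrq nsk dogf rnv tcifr xgc xgz gwihg
Hunk 2: at line 6 remove [rnv,tcifr,xgc] add [gvdk,ctebz,lyfr] -> 11 lines: wdgp tjh adi xlxrq nsk dogf gvdk ctebz lyfr xgz gwihg
Hunk 3: at line 4 remove [dogf,gvdk] add [zdxl] -> 10 lines: wdgp tjh adi xlxrq nsk zdxl ctebz lyfr xgz gwihg
Hunk 4: at line 2 remove [xlxrq] add [ckenl,gpsws,ooc] -> 12 lines: wdgp tjh adi ckenl gpsws ooc nsk zdxl ctebz lyfr xgz gwihg
Hunk 5: at line 1 remove [tjh,adi,ckenl] add [mwi,akkpk] -> 11 lines: wdgp mwi akkpk gpsws ooc nsk zdxl ctebz lyfr xgz gwihg
Final line count: 11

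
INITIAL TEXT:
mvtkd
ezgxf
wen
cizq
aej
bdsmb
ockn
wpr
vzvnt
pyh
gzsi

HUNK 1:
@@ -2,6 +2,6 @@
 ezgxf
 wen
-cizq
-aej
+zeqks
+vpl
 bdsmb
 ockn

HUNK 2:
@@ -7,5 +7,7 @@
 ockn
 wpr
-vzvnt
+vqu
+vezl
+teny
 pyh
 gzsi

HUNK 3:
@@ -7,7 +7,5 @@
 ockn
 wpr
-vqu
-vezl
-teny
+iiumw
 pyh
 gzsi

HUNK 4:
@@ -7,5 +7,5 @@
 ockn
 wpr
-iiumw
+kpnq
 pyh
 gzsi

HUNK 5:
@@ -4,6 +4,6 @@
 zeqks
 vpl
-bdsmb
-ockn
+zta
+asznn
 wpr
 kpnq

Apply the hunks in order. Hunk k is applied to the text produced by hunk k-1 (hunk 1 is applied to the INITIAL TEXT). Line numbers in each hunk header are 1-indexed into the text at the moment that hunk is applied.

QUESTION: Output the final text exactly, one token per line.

Hunk 1: at line 2 remove [cizq,aej] add [zeqks,vpl] -> 11 lines: mvtkd ezgxf wen zeqks vpl bdsmb ockn wpr vzvnt pyh gzsi
Hunk 2: at line 7 remove [vzvnt] add [vqu,vezl,teny] -> 13 lines: mvtkd ezgxf wen zeqks vpl bdsmb ockn wpr vqu vezl teny pyh gzsi
Hunk 3: at line 7 remove [vqu,vezl,teny] add [iiumw] -> 11 lines: mvtkd ezgxf wen zeqks vpl bdsmb ockn wpr iiumw pyh gzsi
Hunk 4: at line 7 remove [iiumw] add [kpnq] -> 11 lines: mvtkd ezgxf wen zeqks vpl bdsmb ockn wpr kpnq pyh gzsi
Hunk 5: at line 4 remove [bdsmb,ockn] add [zta,asznn] -> 11 lines: mvtkd ezgxf wen zeqks vpl zta asznn wpr kpnq pyh gzsi

Answer: mvtkd
ezgxf
wen
zeqks
vpl
zta
asznn
wpr
kpnq
pyh
gzsi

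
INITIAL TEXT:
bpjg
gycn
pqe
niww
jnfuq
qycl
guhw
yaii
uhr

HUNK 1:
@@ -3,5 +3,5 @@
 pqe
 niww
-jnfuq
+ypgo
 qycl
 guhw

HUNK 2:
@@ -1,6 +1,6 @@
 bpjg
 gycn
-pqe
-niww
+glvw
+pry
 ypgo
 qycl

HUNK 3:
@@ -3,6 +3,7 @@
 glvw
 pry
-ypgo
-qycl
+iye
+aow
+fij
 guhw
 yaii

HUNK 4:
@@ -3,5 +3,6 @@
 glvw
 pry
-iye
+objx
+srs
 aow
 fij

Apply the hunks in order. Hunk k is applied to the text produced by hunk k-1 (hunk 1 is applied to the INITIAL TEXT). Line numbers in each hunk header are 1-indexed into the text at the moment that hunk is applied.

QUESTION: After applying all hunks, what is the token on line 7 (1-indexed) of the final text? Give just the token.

Hunk 1: at line 3 remove [jnfuq] add [ypgo] -> 9 lines: bpjg gycn pqe niww ypgo qycl guhw yaii uhr
Hunk 2: at line 1 remove [pqe,niww] add [glvw,pry] -> 9 lines: bpjg gycn glvw pry ypgo qycl guhw yaii uhr
Hunk 3: at line 3 remove [ypgo,qycl] add [iye,aow,fij] -> 10 lines: bpjg gycn glvw pry iye aow fij guhw yaii uhr
Hunk 4: at line 3 remove [iye] add [objx,srs] -> 11 lines: bpjg gycn glvw pry objx srs aow fij guhw yaii uhr
Final line 7: aow

Answer: aow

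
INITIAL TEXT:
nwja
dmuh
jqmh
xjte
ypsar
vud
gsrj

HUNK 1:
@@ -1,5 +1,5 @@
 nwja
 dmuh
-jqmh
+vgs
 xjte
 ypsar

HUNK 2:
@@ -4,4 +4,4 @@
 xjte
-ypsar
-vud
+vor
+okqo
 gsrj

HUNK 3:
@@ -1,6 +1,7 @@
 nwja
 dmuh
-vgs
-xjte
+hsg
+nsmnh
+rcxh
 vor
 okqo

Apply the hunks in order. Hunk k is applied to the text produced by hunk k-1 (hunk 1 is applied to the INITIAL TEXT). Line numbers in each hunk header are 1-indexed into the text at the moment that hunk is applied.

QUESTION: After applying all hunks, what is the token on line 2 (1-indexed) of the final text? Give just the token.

Hunk 1: at line 1 remove [jqmh] add [vgs] -> 7 lines: nwja dmuh vgs xjte ypsar vud gsrj
Hunk 2: at line 4 remove [ypsar,vud] add [vor,okqo] -> 7 lines: nwja dmuh vgs xjte vor okqo gsrj
Hunk 3: at line 1 remove [vgs,xjte] add [hsg,nsmnh,rcxh] -> 8 lines: nwja dmuh hsg nsmnh rcxh vor okqo gsrj
Final line 2: dmuh

Answer: dmuh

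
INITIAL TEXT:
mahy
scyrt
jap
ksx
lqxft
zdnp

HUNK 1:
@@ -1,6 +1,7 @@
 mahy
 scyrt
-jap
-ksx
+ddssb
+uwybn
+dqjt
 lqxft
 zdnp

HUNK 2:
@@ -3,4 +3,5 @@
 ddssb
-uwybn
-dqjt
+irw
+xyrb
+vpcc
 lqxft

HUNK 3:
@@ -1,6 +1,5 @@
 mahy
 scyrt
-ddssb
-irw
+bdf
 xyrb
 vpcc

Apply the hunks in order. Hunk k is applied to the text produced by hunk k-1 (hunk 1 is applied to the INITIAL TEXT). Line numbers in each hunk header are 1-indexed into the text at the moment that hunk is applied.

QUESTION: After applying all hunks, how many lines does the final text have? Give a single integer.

Hunk 1: at line 1 remove [jap,ksx] add [ddssb,uwybn,dqjt] -> 7 lines: mahy scyrt ddssb uwybn dqjt lqxft zdnp
Hunk 2: at line 3 remove [uwybn,dqjt] add [irw,xyrb,vpcc] -> 8 lines: mahy scyrt ddssb irw xyrb vpcc lqxft zdnp
Hunk 3: at line 1 remove [ddssb,irw] add [bdf] -> 7 lines: mahy scyrt bdf xyrb vpcc lqxft zdnp
Final line count: 7

Answer: 7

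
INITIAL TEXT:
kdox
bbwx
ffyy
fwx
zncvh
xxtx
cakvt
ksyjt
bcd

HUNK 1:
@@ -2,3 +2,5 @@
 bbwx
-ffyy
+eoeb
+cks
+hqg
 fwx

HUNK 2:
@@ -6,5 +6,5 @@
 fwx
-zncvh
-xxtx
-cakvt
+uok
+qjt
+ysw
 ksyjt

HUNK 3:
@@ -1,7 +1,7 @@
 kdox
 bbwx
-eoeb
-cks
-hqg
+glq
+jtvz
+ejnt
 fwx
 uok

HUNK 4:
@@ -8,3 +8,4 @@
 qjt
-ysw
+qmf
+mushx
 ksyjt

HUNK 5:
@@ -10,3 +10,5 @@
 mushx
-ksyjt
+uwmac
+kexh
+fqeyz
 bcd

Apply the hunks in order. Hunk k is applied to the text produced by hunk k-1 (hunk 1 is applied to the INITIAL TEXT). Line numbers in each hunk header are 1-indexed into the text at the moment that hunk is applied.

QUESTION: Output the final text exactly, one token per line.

Hunk 1: at line 2 remove [ffyy] add [eoeb,cks,hqg] -> 11 lines: kdox bbwx eoeb cks hqg fwx zncvh xxtx cakvt ksyjt bcd
Hunk 2: at line 6 remove [zncvh,xxtx,cakvt] add [uok,qjt,ysw] -> 11 lines: kdox bbwx eoeb cks hqg fwx uok qjt ysw ksyjt bcd
Hunk 3: at line 1 remove [eoeb,cks,hqg] add [glq,jtvz,ejnt] -> 11 lines: kdox bbwx glq jtvz ejnt fwx uok qjt ysw ksyjt bcd
Hunk 4: at line 8 remove [ysw] add [qmf,mushx] -> 12 lines: kdox bbwx glq jtvz ejnt fwx uok qjt qmf mushx ksyjt bcd
Hunk 5: at line 10 remove [ksyjt] add [uwmac,kexh,fqeyz] -> 14 lines: kdox bbwx glq jtvz ejnt fwx uok qjt qmf mushx uwmac kexh fqeyz bcd

Answer: kdox
bbwx
glq
jtvz
ejnt
fwx
uok
qjt
qmf
mushx
uwmac
kexh
fqeyz
bcd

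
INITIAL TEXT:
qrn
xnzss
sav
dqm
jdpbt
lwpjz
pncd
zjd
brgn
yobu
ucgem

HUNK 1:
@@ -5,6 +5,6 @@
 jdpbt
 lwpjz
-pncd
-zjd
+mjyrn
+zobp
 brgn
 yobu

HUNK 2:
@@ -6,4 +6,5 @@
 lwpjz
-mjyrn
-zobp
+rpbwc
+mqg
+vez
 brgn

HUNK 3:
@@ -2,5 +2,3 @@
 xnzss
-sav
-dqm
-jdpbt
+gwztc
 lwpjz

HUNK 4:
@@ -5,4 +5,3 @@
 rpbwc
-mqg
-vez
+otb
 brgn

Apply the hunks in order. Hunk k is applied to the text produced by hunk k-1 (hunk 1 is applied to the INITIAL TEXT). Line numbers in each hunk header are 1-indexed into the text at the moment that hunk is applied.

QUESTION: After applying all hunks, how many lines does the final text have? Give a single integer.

Answer: 9

Derivation:
Hunk 1: at line 5 remove [pncd,zjd] add [mjyrn,zobp] -> 11 lines: qrn xnzss sav dqm jdpbt lwpjz mjyrn zobp brgn yobu ucgem
Hunk 2: at line 6 remove [mjyrn,zobp] add [rpbwc,mqg,vez] -> 12 lines: qrn xnzss sav dqm jdpbt lwpjz rpbwc mqg vez brgn yobu ucgem
Hunk 3: at line 2 remove [sav,dqm,jdpbt] add [gwztc] -> 10 lines: qrn xnzss gwztc lwpjz rpbwc mqg vez brgn yobu ucgem
Hunk 4: at line 5 remove [mqg,vez] add [otb] -> 9 lines: qrn xnzss gwztc lwpjz rpbwc otb brgn yobu ucgem
Final line count: 9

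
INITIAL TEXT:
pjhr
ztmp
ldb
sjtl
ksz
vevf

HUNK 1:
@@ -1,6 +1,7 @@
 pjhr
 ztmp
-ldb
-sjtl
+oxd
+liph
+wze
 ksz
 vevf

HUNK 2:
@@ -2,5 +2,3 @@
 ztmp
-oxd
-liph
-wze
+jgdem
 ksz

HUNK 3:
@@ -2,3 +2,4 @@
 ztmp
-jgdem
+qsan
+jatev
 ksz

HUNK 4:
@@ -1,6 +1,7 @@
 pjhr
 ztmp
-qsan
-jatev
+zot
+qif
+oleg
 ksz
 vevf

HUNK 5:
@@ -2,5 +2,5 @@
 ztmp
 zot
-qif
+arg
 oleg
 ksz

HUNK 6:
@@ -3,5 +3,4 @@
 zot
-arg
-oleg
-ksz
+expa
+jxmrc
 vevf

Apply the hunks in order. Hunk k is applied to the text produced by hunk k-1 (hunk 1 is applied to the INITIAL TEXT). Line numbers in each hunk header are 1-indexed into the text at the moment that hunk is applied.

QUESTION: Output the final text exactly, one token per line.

Answer: pjhr
ztmp
zot
expa
jxmrc
vevf

Derivation:
Hunk 1: at line 1 remove [ldb,sjtl] add [oxd,liph,wze] -> 7 lines: pjhr ztmp oxd liph wze ksz vevf
Hunk 2: at line 2 remove [oxd,liph,wze] add [jgdem] -> 5 lines: pjhr ztmp jgdem ksz vevf
Hunk 3: at line 2 remove [jgdem] add [qsan,jatev] -> 6 lines: pjhr ztmp qsan jatev ksz vevf
Hunk 4: at line 1 remove [qsan,jatev] add [zot,qif,oleg] -> 7 lines: pjhr ztmp zot qif oleg ksz vevf
Hunk 5: at line 2 remove [qif] add [arg] -> 7 lines: pjhr ztmp zot arg oleg ksz vevf
Hunk 6: at line 3 remove [arg,oleg,ksz] add [expa,jxmrc] -> 6 lines: pjhr ztmp zot expa jxmrc vevf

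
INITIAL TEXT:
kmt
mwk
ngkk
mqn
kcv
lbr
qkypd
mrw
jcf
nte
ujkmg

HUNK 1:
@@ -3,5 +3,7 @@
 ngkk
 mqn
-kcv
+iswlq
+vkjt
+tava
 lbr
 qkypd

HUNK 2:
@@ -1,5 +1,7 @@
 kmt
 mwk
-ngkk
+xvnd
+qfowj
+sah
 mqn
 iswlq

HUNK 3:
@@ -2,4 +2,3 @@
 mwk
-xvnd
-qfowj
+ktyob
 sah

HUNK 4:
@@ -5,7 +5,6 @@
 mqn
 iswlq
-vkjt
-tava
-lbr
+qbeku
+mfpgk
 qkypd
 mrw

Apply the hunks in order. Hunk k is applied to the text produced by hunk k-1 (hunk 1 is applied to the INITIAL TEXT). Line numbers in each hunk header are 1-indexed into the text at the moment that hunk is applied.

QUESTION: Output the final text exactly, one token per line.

Hunk 1: at line 3 remove [kcv] add [iswlq,vkjt,tava] -> 13 lines: kmt mwk ngkk mqn iswlq vkjt tava lbr qkypd mrw jcf nte ujkmg
Hunk 2: at line 1 remove [ngkk] add [xvnd,qfowj,sah] -> 15 lines: kmt mwk xvnd qfowj sah mqn iswlq vkjt tava lbr qkypd mrw jcf nte ujkmg
Hunk 3: at line 2 remove [xvnd,qfowj] add [ktyob] -> 14 lines: kmt mwk ktyob sah mqn iswlq vkjt tava lbr qkypd mrw jcf nte ujkmg
Hunk 4: at line 5 remove [vkjt,tava,lbr] add [qbeku,mfpgk] -> 13 lines: kmt mwk ktyob sah mqn iswlq qbeku mfpgk qkypd mrw jcf nte ujkmg

Answer: kmt
mwk
ktyob
sah
mqn
iswlq
qbeku
mfpgk
qkypd
mrw
jcf
nte
ujkmg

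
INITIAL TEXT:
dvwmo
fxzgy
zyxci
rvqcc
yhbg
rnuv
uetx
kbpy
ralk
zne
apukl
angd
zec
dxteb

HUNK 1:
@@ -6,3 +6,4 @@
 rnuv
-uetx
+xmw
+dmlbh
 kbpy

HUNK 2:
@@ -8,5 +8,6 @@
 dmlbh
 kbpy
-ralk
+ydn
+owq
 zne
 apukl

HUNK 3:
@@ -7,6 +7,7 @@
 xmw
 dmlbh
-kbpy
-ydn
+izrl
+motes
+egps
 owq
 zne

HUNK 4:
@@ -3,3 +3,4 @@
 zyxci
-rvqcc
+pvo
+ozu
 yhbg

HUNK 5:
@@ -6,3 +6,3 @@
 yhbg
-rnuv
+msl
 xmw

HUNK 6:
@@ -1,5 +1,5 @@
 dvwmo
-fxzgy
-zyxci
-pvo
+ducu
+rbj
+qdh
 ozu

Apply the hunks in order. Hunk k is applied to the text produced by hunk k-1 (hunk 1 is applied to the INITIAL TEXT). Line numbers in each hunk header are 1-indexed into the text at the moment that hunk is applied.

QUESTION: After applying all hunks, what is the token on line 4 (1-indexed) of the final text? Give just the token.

Hunk 1: at line 6 remove [uetx] add [xmw,dmlbh] -> 15 lines: dvwmo fxzgy zyxci rvqcc yhbg rnuv xmw dmlbh kbpy ralk zne apukl angd zec dxteb
Hunk 2: at line 8 remove [ralk] add [ydn,owq] -> 16 lines: dvwmo fxzgy zyxci rvqcc yhbg rnuv xmw dmlbh kbpy ydn owq zne apukl angd zec dxteb
Hunk 3: at line 7 remove [kbpy,ydn] add [izrl,motes,egps] -> 17 lines: dvwmo fxzgy zyxci rvqcc yhbg rnuv xmw dmlbh izrl motes egps owq zne apukl angd zec dxteb
Hunk 4: at line 3 remove [rvqcc] add [pvo,ozu] -> 18 lines: dvwmo fxzgy zyxci pvo ozu yhbg rnuv xmw dmlbh izrl motes egps owq zne apukl angd zec dxteb
Hunk 5: at line 6 remove [rnuv] add [msl] -> 18 lines: dvwmo fxzgy zyxci pvo ozu yhbg msl xmw dmlbh izrl motes egps owq zne apukl angd zec dxteb
Hunk 6: at line 1 remove [fxzgy,zyxci,pvo] add [ducu,rbj,qdh] -> 18 lines: dvwmo ducu rbj qdh ozu yhbg msl xmw dmlbh izrl motes egps owq zne apukl angd zec dxteb
Final line 4: qdh

Answer: qdh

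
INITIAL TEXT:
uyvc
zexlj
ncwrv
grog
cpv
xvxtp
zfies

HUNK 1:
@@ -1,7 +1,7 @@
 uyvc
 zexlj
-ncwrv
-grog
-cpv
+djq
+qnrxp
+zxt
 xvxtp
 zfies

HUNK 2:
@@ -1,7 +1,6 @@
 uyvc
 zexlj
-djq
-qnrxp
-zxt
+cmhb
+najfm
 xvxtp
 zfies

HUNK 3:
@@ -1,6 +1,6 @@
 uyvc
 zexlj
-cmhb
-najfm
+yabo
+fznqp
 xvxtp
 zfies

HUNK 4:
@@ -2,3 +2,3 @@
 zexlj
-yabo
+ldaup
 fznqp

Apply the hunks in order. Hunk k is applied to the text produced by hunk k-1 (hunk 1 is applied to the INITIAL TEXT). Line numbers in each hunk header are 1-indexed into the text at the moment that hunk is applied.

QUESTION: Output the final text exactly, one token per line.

Answer: uyvc
zexlj
ldaup
fznqp
xvxtp
zfies

Derivation:
Hunk 1: at line 1 remove [ncwrv,grog,cpv] add [djq,qnrxp,zxt] -> 7 lines: uyvc zexlj djq qnrxp zxt xvxtp zfies
Hunk 2: at line 1 remove [djq,qnrxp,zxt] add [cmhb,najfm] -> 6 lines: uyvc zexlj cmhb najfm xvxtp zfies
Hunk 3: at line 1 remove [cmhb,najfm] add [yabo,fznqp] -> 6 lines: uyvc zexlj yabo fznqp xvxtp zfies
Hunk 4: at line 2 remove [yabo] add [ldaup] -> 6 lines: uyvc zexlj ldaup fznqp xvxtp zfies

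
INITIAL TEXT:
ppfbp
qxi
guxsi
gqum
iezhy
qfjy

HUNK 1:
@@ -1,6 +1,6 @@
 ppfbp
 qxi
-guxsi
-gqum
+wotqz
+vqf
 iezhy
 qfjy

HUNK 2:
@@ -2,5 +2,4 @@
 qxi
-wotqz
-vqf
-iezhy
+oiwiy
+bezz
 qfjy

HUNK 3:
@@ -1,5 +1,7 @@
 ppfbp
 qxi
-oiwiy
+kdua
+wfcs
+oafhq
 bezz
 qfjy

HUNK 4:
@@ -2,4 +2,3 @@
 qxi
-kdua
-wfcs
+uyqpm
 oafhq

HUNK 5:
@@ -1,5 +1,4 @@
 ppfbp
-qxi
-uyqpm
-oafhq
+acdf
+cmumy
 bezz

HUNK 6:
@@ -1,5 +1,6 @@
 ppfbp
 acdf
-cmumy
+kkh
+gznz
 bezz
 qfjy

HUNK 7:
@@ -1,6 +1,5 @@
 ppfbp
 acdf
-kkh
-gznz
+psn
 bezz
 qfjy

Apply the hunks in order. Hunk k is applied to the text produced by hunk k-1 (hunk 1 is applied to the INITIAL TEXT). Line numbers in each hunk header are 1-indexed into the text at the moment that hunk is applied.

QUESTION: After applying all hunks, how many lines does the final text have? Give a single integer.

Hunk 1: at line 1 remove [guxsi,gqum] add [wotqz,vqf] -> 6 lines: ppfbp qxi wotqz vqf iezhy qfjy
Hunk 2: at line 2 remove [wotqz,vqf,iezhy] add [oiwiy,bezz] -> 5 lines: ppfbp qxi oiwiy bezz qfjy
Hunk 3: at line 1 remove [oiwiy] add [kdua,wfcs,oafhq] -> 7 lines: ppfbp qxi kdua wfcs oafhq bezz qfjy
Hunk 4: at line 2 remove [kdua,wfcs] add [uyqpm] -> 6 lines: ppfbp qxi uyqpm oafhq bezz qfjy
Hunk 5: at line 1 remove [qxi,uyqpm,oafhq] add [acdf,cmumy] -> 5 lines: ppfbp acdf cmumy bezz qfjy
Hunk 6: at line 1 remove [cmumy] add [kkh,gznz] -> 6 lines: ppfbp acdf kkh gznz bezz qfjy
Hunk 7: at line 1 remove [kkh,gznz] add [psn] -> 5 lines: ppfbp acdf psn bezz qfjy
Final line count: 5

Answer: 5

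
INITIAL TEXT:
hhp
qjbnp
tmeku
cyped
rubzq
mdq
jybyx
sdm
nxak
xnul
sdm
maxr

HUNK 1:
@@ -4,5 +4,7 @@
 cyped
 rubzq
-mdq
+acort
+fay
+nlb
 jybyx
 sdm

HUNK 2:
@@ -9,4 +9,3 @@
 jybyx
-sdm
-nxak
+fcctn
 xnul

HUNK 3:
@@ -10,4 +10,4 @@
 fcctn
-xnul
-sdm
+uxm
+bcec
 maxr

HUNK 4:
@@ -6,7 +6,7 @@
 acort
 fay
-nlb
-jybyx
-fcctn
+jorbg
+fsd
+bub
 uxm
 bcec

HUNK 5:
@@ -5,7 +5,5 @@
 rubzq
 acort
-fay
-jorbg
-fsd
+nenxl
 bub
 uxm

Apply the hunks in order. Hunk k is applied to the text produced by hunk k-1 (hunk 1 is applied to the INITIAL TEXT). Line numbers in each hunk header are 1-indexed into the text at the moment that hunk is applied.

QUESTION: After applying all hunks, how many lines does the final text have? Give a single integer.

Hunk 1: at line 4 remove [mdq] add [acort,fay,nlb] -> 14 lines: hhp qjbnp tmeku cyped rubzq acort fay nlb jybyx sdm nxak xnul sdm maxr
Hunk 2: at line 9 remove [sdm,nxak] add [fcctn] -> 13 lines: hhp qjbnp tmeku cyped rubzq acort fay nlb jybyx fcctn xnul sdm maxr
Hunk 3: at line 10 remove [xnul,sdm] add [uxm,bcec] -> 13 lines: hhp qjbnp tmeku cyped rubzq acort fay nlb jybyx fcctn uxm bcec maxr
Hunk 4: at line 6 remove [nlb,jybyx,fcctn] add [jorbg,fsd,bub] -> 13 lines: hhp qjbnp tmeku cyped rubzq acort fay jorbg fsd bub uxm bcec maxr
Hunk 5: at line 5 remove [fay,jorbg,fsd] add [nenxl] -> 11 lines: hhp qjbnp tmeku cyped rubzq acort nenxl bub uxm bcec maxr
Final line count: 11

Answer: 11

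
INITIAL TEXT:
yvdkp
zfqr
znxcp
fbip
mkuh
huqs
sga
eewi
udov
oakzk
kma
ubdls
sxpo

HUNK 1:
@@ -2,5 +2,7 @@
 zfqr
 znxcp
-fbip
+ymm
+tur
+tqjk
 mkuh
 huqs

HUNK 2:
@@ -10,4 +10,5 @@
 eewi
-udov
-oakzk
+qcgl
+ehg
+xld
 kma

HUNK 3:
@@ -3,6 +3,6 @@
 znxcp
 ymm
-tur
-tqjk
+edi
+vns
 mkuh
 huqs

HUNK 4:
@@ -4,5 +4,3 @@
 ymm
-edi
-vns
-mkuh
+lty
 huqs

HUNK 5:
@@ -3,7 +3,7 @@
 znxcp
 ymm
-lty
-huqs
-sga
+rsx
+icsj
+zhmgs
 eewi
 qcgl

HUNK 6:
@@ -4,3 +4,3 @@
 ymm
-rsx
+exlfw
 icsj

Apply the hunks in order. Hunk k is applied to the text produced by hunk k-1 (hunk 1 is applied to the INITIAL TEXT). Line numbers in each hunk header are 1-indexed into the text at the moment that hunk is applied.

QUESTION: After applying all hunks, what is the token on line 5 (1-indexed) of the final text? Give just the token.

Answer: exlfw

Derivation:
Hunk 1: at line 2 remove [fbip] add [ymm,tur,tqjk] -> 15 lines: yvdkp zfqr znxcp ymm tur tqjk mkuh huqs sga eewi udov oakzk kma ubdls sxpo
Hunk 2: at line 10 remove [udov,oakzk] add [qcgl,ehg,xld] -> 16 lines: yvdkp zfqr znxcp ymm tur tqjk mkuh huqs sga eewi qcgl ehg xld kma ubdls sxpo
Hunk 3: at line 3 remove [tur,tqjk] add [edi,vns] -> 16 lines: yvdkp zfqr znxcp ymm edi vns mkuh huqs sga eewi qcgl ehg xld kma ubdls sxpo
Hunk 4: at line 4 remove [edi,vns,mkuh] add [lty] -> 14 lines: yvdkp zfqr znxcp ymm lty huqs sga eewi qcgl ehg xld kma ubdls sxpo
Hunk 5: at line 3 remove [lty,huqs,sga] add [rsx,icsj,zhmgs] -> 14 lines: yvdkp zfqr znxcp ymm rsx icsj zhmgs eewi qcgl ehg xld kma ubdls sxpo
Hunk 6: at line 4 remove [rsx] add [exlfw] -> 14 lines: yvdkp zfqr znxcp ymm exlfw icsj zhmgs eewi qcgl ehg xld kma ubdls sxpo
Final line 5: exlfw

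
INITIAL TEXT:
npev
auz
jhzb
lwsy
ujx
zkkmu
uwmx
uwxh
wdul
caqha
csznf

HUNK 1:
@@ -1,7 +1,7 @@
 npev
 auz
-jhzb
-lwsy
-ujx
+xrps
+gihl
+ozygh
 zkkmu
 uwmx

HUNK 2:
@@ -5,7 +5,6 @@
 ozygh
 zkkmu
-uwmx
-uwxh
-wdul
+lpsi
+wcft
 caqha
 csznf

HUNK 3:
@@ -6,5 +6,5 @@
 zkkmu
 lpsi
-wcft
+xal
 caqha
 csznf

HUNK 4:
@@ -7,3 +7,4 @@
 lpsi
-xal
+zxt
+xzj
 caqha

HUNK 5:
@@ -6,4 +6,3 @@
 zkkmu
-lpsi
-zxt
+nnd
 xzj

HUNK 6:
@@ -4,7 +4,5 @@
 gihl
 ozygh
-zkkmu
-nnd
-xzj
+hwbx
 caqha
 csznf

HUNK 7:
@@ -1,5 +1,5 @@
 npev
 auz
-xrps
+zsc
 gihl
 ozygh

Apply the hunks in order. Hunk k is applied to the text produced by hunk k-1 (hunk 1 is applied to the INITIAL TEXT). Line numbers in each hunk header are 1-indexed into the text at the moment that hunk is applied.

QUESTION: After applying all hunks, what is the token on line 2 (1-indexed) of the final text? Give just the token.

Hunk 1: at line 1 remove [jhzb,lwsy,ujx] add [xrps,gihl,ozygh] -> 11 lines: npev auz xrps gihl ozygh zkkmu uwmx uwxh wdul caqha csznf
Hunk 2: at line 5 remove [uwmx,uwxh,wdul] add [lpsi,wcft] -> 10 lines: npev auz xrps gihl ozygh zkkmu lpsi wcft caqha csznf
Hunk 3: at line 6 remove [wcft] add [xal] -> 10 lines: npev auz xrps gihl ozygh zkkmu lpsi xal caqha csznf
Hunk 4: at line 7 remove [xal] add [zxt,xzj] -> 11 lines: npev auz xrps gihl ozygh zkkmu lpsi zxt xzj caqha csznf
Hunk 5: at line 6 remove [lpsi,zxt] add [nnd] -> 10 lines: npev auz xrps gihl ozygh zkkmu nnd xzj caqha csznf
Hunk 6: at line 4 remove [zkkmu,nnd,xzj] add [hwbx] -> 8 lines: npev auz xrps gihl ozygh hwbx caqha csznf
Hunk 7: at line 1 remove [xrps] add [zsc] -> 8 lines: npev auz zsc gihl ozygh hwbx caqha csznf
Final line 2: auz

Answer: auz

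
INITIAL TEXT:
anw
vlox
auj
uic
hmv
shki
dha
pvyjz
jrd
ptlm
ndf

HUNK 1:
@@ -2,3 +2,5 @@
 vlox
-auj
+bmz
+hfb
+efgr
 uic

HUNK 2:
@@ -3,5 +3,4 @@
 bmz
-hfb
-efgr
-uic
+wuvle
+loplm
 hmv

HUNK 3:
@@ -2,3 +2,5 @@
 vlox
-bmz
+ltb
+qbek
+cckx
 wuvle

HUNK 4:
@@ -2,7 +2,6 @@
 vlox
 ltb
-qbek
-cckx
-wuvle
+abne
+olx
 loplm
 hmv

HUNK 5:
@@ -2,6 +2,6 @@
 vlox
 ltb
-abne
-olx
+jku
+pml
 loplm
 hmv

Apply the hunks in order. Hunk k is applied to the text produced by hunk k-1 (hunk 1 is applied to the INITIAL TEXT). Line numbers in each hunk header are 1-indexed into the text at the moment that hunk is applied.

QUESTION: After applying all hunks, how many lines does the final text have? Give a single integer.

Answer: 13

Derivation:
Hunk 1: at line 2 remove [auj] add [bmz,hfb,efgr] -> 13 lines: anw vlox bmz hfb efgr uic hmv shki dha pvyjz jrd ptlm ndf
Hunk 2: at line 3 remove [hfb,efgr,uic] add [wuvle,loplm] -> 12 lines: anw vlox bmz wuvle loplm hmv shki dha pvyjz jrd ptlm ndf
Hunk 3: at line 2 remove [bmz] add [ltb,qbek,cckx] -> 14 lines: anw vlox ltb qbek cckx wuvle loplm hmv shki dha pvyjz jrd ptlm ndf
Hunk 4: at line 2 remove [qbek,cckx,wuvle] add [abne,olx] -> 13 lines: anw vlox ltb abne olx loplm hmv shki dha pvyjz jrd ptlm ndf
Hunk 5: at line 2 remove [abne,olx] add [jku,pml] -> 13 lines: anw vlox ltb jku pml loplm hmv shki dha pvyjz jrd ptlm ndf
Final line count: 13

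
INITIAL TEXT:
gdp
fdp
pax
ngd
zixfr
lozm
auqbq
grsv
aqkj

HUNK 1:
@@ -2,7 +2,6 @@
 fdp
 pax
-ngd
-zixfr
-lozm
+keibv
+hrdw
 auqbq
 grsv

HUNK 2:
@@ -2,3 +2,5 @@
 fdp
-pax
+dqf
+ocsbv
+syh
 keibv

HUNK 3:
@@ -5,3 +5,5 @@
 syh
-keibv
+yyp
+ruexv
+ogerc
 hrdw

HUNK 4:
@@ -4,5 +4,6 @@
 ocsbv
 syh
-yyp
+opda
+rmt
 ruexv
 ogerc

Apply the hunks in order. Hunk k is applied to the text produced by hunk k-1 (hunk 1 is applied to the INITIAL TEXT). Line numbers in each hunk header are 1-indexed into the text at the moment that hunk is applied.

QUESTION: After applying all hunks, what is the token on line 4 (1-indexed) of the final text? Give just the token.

Hunk 1: at line 2 remove [ngd,zixfr,lozm] add [keibv,hrdw] -> 8 lines: gdp fdp pax keibv hrdw auqbq grsv aqkj
Hunk 2: at line 2 remove [pax] add [dqf,ocsbv,syh] -> 10 lines: gdp fdp dqf ocsbv syh keibv hrdw auqbq grsv aqkj
Hunk 3: at line 5 remove [keibv] add [yyp,ruexv,ogerc] -> 12 lines: gdp fdp dqf ocsbv syh yyp ruexv ogerc hrdw auqbq grsv aqkj
Hunk 4: at line 4 remove [yyp] add [opda,rmt] -> 13 lines: gdp fdp dqf ocsbv syh opda rmt ruexv ogerc hrdw auqbq grsv aqkj
Final line 4: ocsbv

Answer: ocsbv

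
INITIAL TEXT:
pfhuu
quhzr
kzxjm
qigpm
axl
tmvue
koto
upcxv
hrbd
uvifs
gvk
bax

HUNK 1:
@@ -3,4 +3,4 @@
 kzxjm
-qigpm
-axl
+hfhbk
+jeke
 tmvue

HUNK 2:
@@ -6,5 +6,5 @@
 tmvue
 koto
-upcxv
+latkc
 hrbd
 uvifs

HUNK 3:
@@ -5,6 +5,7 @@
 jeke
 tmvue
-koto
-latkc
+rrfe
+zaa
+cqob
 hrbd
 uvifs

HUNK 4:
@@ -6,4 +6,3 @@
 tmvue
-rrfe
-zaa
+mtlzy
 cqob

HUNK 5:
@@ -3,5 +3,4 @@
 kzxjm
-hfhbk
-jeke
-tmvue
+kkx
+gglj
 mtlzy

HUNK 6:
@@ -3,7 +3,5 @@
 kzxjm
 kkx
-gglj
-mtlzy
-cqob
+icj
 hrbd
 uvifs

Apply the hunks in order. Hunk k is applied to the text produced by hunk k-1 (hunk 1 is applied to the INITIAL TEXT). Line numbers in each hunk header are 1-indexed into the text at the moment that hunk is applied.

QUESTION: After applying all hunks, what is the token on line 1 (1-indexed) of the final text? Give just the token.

Answer: pfhuu

Derivation:
Hunk 1: at line 3 remove [qigpm,axl] add [hfhbk,jeke] -> 12 lines: pfhuu quhzr kzxjm hfhbk jeke tmvue koto upcxv hrbd uvifs gvk bax
Hunk 2: at line 6 remove [upcxv] add [latkc] -> 12 lines: pfhuu quhzr kzxjm hfhbk jeke tmvue koto latkc hrbd uvifs gvk bax
Hunk 3: at line 5 remove [koto,latkc] add [rrfe,zaa,cqob] -> 13 lines: pfhuu quhzr kzxjm hfhbk jeke tmvue rrfe zaa cqob hrbd uvifs gvk bax
Hunk 4: at line 6 remove [rrfe,zaa] add [mtlzy] -> 12 lines: pfhuu quhzr kzxjm hfhbk jeke tmvue mtlzy cqob hrbd uvifs gvk bax
Hunk 5: at line 3 remove [hfhbk,jeke,tmvue] add [kkx,gglj] -> 11 lines: pfhuu quhzr kzxjm kkx gglj mtlzy cqob hrbd uvifs gvk bax
Hunk 6: at line 3 remove [gglj,mtlzy,cqob] add [icj] -> 9 lines: pfhuu quhzr kzxjm kkx icj hrbd uvifs gvk bax
Final line 1: pfhuu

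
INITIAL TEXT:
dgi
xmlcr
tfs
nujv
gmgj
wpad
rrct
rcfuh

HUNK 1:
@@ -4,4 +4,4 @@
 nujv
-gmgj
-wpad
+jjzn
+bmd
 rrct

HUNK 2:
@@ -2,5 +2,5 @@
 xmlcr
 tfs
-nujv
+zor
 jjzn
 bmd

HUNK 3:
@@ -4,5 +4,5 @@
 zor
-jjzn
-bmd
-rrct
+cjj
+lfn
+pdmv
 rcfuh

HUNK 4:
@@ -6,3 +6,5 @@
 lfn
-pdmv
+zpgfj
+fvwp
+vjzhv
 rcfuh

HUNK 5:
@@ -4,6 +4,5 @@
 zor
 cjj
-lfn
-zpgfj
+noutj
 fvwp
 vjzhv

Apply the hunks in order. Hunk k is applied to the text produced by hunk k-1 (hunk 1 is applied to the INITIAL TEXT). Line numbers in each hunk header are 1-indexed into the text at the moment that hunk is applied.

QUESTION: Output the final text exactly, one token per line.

Answer: dgi
xmlcr
tfs
zor
cjj
noutj
fvwp
vjzhv
rcfuh

Derivation:
Hunk 1: at line 4 remove [gmgj,wpad] add [jjzn,bmd] -> 8 lines: dgi xmlcr tfs nujv jjzn bmd rrct rcfuh
Hunk 2: at line 2 remove [nujv] add [zor] -> 8 lines: dgi xmlcr tfs zor jjzn bmd rrct rcfuh
Hunk 3: at line 4 remove [jjzn,bmd,rrct] add [cjj,lfn,pdmv] -> 8 lines: dgi xmlcr tfs zor cjj lfn pdmv rcfuh
Hunk 4: at line 6 remove [pdmv] add [zpgfj,fvwp,vjzhv] -> 10 lines: dgi xmlcr tfs zor cjj lfn zpgfj fvwp vjzhv rcfuh
Hunk 5: at line 4 remove [lfn,zpgfj] add [noutj] -> 9 lines: dgi xmlcr tfs zor cjj noutj fvwp vjzhv rcfuh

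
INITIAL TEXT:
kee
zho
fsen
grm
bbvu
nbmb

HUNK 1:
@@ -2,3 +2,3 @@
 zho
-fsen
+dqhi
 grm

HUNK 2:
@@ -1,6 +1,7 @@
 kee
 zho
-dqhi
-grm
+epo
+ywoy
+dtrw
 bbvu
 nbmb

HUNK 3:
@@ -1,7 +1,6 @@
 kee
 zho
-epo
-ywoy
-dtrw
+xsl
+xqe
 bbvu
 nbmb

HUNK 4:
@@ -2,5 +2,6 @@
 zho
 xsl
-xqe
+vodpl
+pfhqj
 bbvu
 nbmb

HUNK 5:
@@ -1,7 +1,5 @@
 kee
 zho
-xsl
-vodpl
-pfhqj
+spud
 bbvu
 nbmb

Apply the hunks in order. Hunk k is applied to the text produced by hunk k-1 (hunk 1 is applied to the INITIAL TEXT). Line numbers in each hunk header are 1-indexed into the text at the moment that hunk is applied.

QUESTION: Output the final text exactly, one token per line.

Hunk 1: at line 2 remove [fsen] add [dqhi] -> 6 lines: kee zho dqhi grm bbvu nbmb
Hunk 2: at line 1 remove [dqhi,grm] add [epo,ywoy,dtrw] -> 7 lines: kee zho epo ywoy dtrw bbvu nbmb
Hunk 3: at line 1 remove [epo,ywoy,dtrw] add [xsl,xqe] -> 6 lines: kee zho xsl xqe bbvu nbmb
Hunk 4: at line 2 remove [xqe] add [vodpl,pfhqj] -> 7 lines: kee zho xsl vodpl pfhqj bbvu nbmb
Hunk 5: at line 1 remove [xsl,vodpl,pfhqj] add [spud] -> 5 lines: kee zho spud bbvu nbmb

Answer: kee
zho
spud
bbvu
nbmb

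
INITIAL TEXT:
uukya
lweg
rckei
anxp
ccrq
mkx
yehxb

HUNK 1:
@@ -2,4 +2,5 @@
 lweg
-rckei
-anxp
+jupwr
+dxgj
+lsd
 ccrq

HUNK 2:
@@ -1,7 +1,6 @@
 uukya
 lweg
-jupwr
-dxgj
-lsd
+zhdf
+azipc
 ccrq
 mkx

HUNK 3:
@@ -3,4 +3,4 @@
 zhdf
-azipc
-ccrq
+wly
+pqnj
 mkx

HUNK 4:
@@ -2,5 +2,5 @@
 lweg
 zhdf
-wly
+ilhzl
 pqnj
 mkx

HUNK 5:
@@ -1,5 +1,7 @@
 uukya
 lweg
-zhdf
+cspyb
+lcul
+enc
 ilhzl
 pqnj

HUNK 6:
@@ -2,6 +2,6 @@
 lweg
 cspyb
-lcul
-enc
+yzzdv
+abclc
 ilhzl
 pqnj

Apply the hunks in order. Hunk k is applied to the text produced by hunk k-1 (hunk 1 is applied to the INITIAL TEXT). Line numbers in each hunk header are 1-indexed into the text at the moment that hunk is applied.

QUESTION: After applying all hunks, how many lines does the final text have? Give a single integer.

Hunk 1: at line 2 remove [rckei,anxp] add [jupwr,dxgj,lsd] -> 8 lines: uukya lweg jupwr dxgj lsd ccrq mkx yehxb
Hunk 2: at line 1 remove [jupwr,dxgj,lsd] add [zhdf,azipc] -> 7 lines: uukya lweg zhdf azipc ccrq mkx yehxb
Hunk 3: at line 3 remove [azipc,ccrq] add [wly,pqnj] -> 7 lines: uukya lweg zhdf wly pqnj mkx yehxb
Hunk 4: at line 2 remove [wly] add [ilhzl] -> 7 lines: uukya lweg zhdf ilhzl pqnj mkx yehxb
Hunk 5: at line 1 remove [zhdf] add [cspyb,lcul,enc] -> 9 lines: uukya lweg cspyb lcul enc ilhzl pqnj mkx yehxb
Hunk 6: at line 2 remove [lcul,enc] add [yzzdv,abclc] -> 9 lines: uukya lweg cspyb yzzdv abclc ilhzl pqnj mkx yehxb
Final line count: 9

Answer: 9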